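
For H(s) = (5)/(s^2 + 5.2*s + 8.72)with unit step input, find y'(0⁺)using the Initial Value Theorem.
IVT: y'(0⁺) = lim_{s→∞} s²·Y(s) = lim_{s→∞} s·H(s).
deg(num) = 0, deg(den) = 2, relative degree = 2 ≥ 2, so s·H(s) → 0. Initial slope = 0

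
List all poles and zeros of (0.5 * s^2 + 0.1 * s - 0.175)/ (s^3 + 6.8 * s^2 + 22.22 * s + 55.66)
Set denominator = 0: s^3 + 6.8*s^2 + 22.22*s + 55.66 = (s + 4.6)(s^2 + 2.2*s + 12.1) = 0 → Poles: -1.1 + 3.3j, -1.1 - 3.3j, -4.6
Set numerator = 0: 0.5*s^2 + 0.1*s - 0.175 = 0.5*(s - 0.5)(s + 0.7) = 0 → Zeros: -0.7, 0.5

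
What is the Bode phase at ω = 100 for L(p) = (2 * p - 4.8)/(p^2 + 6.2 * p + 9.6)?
Substitute p = j*100: L(j100) = 0.00171624 - 0.0199127j.
∠L(j100) = atan2(Im, Re) = atan2(-0.0199127, 0.00171624) = -85.07°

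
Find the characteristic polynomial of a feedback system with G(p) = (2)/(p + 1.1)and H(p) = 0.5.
Characteristic poly = G_den * H_den + G_num * H_num = (p + 1.1) + (1) = p + 2.1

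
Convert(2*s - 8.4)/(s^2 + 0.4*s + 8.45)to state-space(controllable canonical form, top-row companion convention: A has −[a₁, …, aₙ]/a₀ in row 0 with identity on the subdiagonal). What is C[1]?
Reachable canonical form: C = numerator coefficients (right-aligned, zero-padded to length n).
num = 2*s - 8.4, C = [[2, -8.4]].
C[1] = -8.4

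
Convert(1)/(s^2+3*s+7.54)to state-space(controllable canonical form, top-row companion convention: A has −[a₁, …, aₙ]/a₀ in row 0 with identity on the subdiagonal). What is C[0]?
Reachable canonical form: C = numerator coefficients (right-aligned, zero-padded to length n).
num = 1, C = [[0, 1]].
C[0] = 0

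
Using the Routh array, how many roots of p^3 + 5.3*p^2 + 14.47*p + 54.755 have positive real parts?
Routh array:
p^3: [1, 14.47]; p^2: [5.3, 54.755]; p^1: [4.13887]; p^0: [54.755]
First column: [1, 5.3, 4.13887, 54.755]. Sign changes = RHP roots = 0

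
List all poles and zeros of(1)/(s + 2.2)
Set denominator = 0: s + 2.2 = 0 → Poles: -2.2
Numerator is a nonzero constant (1) → Zeros: none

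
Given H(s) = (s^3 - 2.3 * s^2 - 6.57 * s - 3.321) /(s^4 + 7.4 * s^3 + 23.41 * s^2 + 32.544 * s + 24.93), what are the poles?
Set denominator = 0: s^4 + 7.4*s^3 + 23.41*s^2 + 32.544*s + 24.93 = (s^2 + 5.6*s + 11.08)(s^2 + 1.8*s + 2.25) = 0 → Poles: -0.9 + 1.2j, -0.9 - 1.2j, -2.8 + 1.8j, -2.8 - 1.8j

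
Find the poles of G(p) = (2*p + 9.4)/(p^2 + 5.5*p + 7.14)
Set denominator = 0: p^2 + 5.5*p + 7.14 = (p + 3.4)(p + 2.1) = 0 → Poles: -2.1, -3.4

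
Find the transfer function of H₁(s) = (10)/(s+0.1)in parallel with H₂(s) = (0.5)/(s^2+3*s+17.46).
Parallel: H = H₁ + H₂ = (n₁·d₂ + n₂·d₁)/(d₁·d₂).
n₁·d₂ = 10*s^2 + 30*s + 174.6. n₂·d₁ = 0.5*s + 0.05. Sum = 10*s^2 + 30.5*s + 174.65. d₁·d₂ = s^3 + 3.1*s^2 + 17.76*s + 1.746.
H(s) = (10*s^2 + 30.5*s + 174.65)/(s^3 + 3.1*s^2 + 17.76*s + 1.746)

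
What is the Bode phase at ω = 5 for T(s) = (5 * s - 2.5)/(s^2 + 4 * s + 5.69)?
Substitute s = j*5: T(j5) = 0.709396 - 0.559922j.
∠T(j5) = atan2(Im, Re) = atan2(-0.559922, 0.709396) = -38.28°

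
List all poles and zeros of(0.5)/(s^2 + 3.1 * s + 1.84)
Set denominator = 0: s^2 + 3.1*s + 1.84 = (s + 0.8)(s + 2.3) = 0 → Poles: -0.8, -2.3
Numerator is a nonzero constant (0.5) → Zeros: none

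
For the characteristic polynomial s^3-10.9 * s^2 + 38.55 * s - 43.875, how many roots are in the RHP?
s^3 - 10.9*s^2 + 38.55*s - 43.875 = (s - 4.5)(s - 3.9)(s - 2.5). Poles: 2.5, 3.9, 4.5. RHP poles (Re>0): 3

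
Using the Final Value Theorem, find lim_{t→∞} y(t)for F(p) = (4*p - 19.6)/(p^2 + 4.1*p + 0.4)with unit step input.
FVT: lim_{t→∞} y(t) = lim_{p→0} p*Y(p) where Y(p) = F(p)/p.
= lim_{p→0} F(p) = F(0) = num(0)/den(0) = -19.6/0.4 = -49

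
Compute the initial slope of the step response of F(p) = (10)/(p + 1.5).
IVT: y'(0⁺) = lim_{p→∞} p²·Y(p) = lim_{p→∞} p·F(p).
deg(num) = 0, deg(den) = 1, relative degree = 1, so p·F(p) → (leading num)/(leading den) = 10/1 = 10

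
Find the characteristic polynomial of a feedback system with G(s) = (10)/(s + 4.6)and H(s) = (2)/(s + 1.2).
Characteristic poly = G_den * H_den + G_num * H_num = (s^2 + 5.8*s + 5.52) + (20) = s^2 + 5.8*s + 25.52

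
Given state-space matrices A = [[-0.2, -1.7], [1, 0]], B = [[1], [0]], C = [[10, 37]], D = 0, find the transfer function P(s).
P(s) = C(sI - A)⁻¹B + D.
Characteristic polynomial det(sI - A) = s^2 + 0.2*s + 1.7.
Numerator from C·adj(sI-A)·B + D·det(sI-A) = 10*s + 37.
P(s) = (10*s + 37)/(s^2 + 0.2*s + 1.7)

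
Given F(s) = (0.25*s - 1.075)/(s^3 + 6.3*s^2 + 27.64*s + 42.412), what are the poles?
Set denominator = 0: s^3 + 6.3*s^2 + 27.64*s + 42.412 = (s + 2.3)(s^2 + 4*s + 18.44) = 0 → Poles: -2 + 3.8j, -2 - 3.8j, -2.3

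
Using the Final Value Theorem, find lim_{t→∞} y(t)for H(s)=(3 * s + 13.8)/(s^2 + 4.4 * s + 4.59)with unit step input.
FVT: lim_{t→∞} y(t) = lim_{s→0} s*Y(s) where Y(s) = H(s)/s.
= lim_{s→0} H(s) = H(0) = num(0)/den(0) = 13.8/4.59 = 3.007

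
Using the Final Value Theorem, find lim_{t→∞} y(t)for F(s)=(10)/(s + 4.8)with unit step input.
FVT: lim_{t→∞} y(t) = lim_{s→0} s*Y(s) where Y(s) = F(s)/s.
= lim_{s→0} F(s) = F(0) = num(0)/den(0) = 10/4.8 = 2.083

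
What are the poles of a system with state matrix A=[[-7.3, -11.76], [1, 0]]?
Eigenvalues solve det(λI - A) = 0.
Characteristic polynomial: λ^2 + 7.3*λ + 11.76 = 0.
Factor: (λ + 2.4)(λ + 4.9) = 0.
Roots: -2.4, -4.9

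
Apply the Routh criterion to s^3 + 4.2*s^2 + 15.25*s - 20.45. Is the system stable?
Routh array:
s^3: [1, 15.25]; s^2: [4.2, -20.45]; s^1: [20.119]; s^0: [-20.45]
First column: [1, 4.2, 20.119, -20.45]. Sign changes = 1.
No, unstable (1 RHP root(s))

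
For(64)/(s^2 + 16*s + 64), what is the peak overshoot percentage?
Standard form: ωn²/(s²+2ζωn·s+ωn²) → ωn = 8, ζ = 1.
ζ ≥ 1, so the response is non-oscillatory: peak overshoot = 0%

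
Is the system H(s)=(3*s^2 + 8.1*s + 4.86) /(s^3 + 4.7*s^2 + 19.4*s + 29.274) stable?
Denominator: s^3 + 4.7*s^2 + 19.4*s + 29.274 = (s + 2.1)(s^2 + 2.6*s + 13.94). Poles: -1.3 + 3.5j, -1.3 - 3.5j, -2.1. All Re(p)<0: Yes (stable)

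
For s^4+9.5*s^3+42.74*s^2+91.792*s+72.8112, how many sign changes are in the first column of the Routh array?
Routh array:
s^4: [1, 42.74, 72.8112]; s^3: [9.5, 91.792]; s^2: [33.0777, 72.8112]; s^1: [70.8804]; s^0: [72.8112]
First column: [1, 9.5, 33.0777, 70.8804, 72.8112]. Sign changes = 0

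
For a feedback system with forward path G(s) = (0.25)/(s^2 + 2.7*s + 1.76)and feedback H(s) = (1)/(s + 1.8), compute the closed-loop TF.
Closed-loop T = G/(1+GH).
Numerator: G_num * H_den = 0.25*s + 0.45.
Denominator: G_den * H_den + G_num * H_num = (s^3 + 4.5*s^2 + 6.62*s + 3.168) + (0.25) = s^3 + 4.5*s^2 + 6.62*s + 3.418.
T(s) = (0.25*s + 0.45)/(s^3 + 4.5*s^2 + 6.62*s + 3.418)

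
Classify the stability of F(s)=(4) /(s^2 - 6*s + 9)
Denominator: s^2 - 6*s + 9 = (s - 3)(s - 3). Poles: 3, 3. Unstable (2 pole(s) in RHP)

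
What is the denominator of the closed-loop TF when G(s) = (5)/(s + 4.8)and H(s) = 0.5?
Characteristic poly = G_den * H_den + G_num * H_num = (s + 4.8) + (2.5) = s + 7.3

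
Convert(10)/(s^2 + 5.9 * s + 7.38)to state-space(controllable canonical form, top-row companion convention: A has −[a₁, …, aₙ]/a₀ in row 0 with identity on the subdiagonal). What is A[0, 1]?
Reachable canonical form for den = s^2 + 5.9*s + 7.38: top row of A = -[a₁,a₂,...,aₙ]/a₀, ones on the subdiagonal, zeros elsewhere.
A = [[-5.9, -7.38], [1, 0]].
A[0,1] = -7.38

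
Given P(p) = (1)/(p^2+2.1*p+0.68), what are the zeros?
Numerator is a nonzero constant (1) → Zeros: none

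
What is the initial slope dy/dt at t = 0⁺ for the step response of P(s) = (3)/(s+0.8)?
IVT: y'(0⁺) = lim_{s→∞} s²·Y(s) = lim_{s→∞} s·P(s).
deg(num) = 0, deg(den) = 1, relative degree = 1, so s·P(s) → (leading num)/(leading den) = 3/1 = 3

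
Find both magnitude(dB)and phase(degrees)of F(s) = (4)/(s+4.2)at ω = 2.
Substitute s = j*2: F(j2) = 0.77634 - 0.369686j.
|F| = 20*log₁₀(sqrt(Re²+Im²)) = -1.31 dB.
∠F = atan2(Im, Re) = -25.46°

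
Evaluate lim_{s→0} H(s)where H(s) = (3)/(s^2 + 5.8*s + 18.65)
DC gain = H(0) = num(0)/den(0) = 3/18.65 = 0.1609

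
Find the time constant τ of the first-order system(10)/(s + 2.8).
First-order system: τ = -1/pole. Pole = -2.8. τ = -1/(-2.8) = 0.3571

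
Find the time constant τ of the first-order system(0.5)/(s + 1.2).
First-order system: τ = -1/pole. Pole = -1.2. τ = -1/(-1.2) = 0.8333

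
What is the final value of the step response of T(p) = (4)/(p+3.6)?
FVT: lim_{t→∞} y(t) = lim_{p→0} p*Y(p) where Y(p) = T(p)/p.
= lim_{p→0} T(p) = T(0) = num(0)/den(0) = 4/3.6 = 1.111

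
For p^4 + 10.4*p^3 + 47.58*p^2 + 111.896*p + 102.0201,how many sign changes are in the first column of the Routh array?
Routh array:
p^4: [1, 47.58, 102.0201]; p^3: [10.4, 111.896]; p^2: [36.8208, 102.0201]; p^1: [83.0805]; p^0: [102.0201]
First column: [1, 10.4, 36.8208, 83.0805, 102.0201]. Sign changes = 0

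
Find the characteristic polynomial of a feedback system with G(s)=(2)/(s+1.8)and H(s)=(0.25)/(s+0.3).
Characteristic poly = G_den * H_den + G_num * H_num = (s^2 + 2.1*s + 0.54) + (0.5) = s^2 + 2.1*s + 1.04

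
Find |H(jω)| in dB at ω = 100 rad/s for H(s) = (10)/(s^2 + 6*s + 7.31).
Substitute s = j*100: H(j100) = -0.000997137 - 5.9872e-05j.
|H(j100)| = sqrt(Re² + Im²) = 0.0009989.
20*log₁₀(0.0009989) = -60.01 dB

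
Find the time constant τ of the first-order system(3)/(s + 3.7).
First-order system: τ = -1/pole. Pole = -3.7. τ = -1/(-3.7) = 0.2703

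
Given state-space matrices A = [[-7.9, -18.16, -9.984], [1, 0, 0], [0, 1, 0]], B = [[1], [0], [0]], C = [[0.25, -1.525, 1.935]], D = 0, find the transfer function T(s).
T(s) = C(sI - A)⁻¹B + D.
Characteristic polynomial det(sI - A) = s^3 + 7.9*s^2 + 18.16*s + 9.984.
Numerator from C·adj(sI-A)·B + D·det(sI-A) = 0.25*s^2 - 1.525*s + 1.935.
T(s) = (0.25*s^2 - 1.525*s + 1.935)/(s^3 + 7.9*s^2 + 18.16*s + 9.984)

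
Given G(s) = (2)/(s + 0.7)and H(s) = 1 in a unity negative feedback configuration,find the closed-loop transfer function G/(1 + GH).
Closed-loop T = G/(1+GH).
Numerator: G_num * H_den = 2.
Denominator: G_den * H_den + G_num * H_num = (s + 0.7) + (2) = s + 2.7.
T(s) = (2)/(s + 2.7)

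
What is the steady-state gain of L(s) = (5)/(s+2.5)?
DC gain = L(0) = num(0)/den(0) = 5/2.5 = 2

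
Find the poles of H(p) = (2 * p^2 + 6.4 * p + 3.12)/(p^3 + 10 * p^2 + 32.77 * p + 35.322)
Set denominator = 0: p^3 + 10*p^2 + 32.77*p + 35.322 = (p + 2.9)(p + 4.2)(p + 2.9) = 0 → Poles: -2.9, -2.9, -4.2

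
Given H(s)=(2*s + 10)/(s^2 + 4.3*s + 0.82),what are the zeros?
Set numerator = 0: 2*s + 10 = 0 → Zeros: -5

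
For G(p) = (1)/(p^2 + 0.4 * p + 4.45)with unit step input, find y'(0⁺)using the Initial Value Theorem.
IVT: y'(0⁺) = lim_{p→∞} p²·Y(p) = lim_{p→∞} p·G(p).
deg(num) = 0, deg(den) = 2, relative degree = 2 ≥ 2, so p·G(p) → 0. Initial slope = 0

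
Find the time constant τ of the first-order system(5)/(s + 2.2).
First-order system: τ = -1/pole. Pole = -2.2. τ = -1/(-2.2) = 0.4545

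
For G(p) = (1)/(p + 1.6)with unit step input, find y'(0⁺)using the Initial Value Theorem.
IVT: y'(0⁺) = lim_{p→∞} p²·Y(p) = lim_{p→∞} p·G(p).
deg(num) = 0, deg(den) = 1, relative degree = 1, so p·G(p) → (leading num)/(leading den) = 1/1 = 1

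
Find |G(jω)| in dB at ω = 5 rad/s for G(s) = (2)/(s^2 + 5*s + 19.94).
Substitute s = j*5: G(j5) = -0.0155548 - 0.0768517j.
|G(j5)| = sqrt(Re² + Im²) = 0.07841.
20*log₁₀(0.07841) = -22.11 dB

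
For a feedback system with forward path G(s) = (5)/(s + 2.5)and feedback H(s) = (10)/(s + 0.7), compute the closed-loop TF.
Closed-loop T = G/(1+GH).
Numerator: G_num * H_den = 5*s + 3.5.
Denominator: G_den * H_den + G_num * H_num = (s^2 + 3.2*s + 1.75) + (50) = s^2 + 3.2*s + 51.75.
T(s) = (5*s + 3.5)/(s^2 + 3.2*s + 51.75)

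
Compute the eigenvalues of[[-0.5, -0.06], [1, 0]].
Eigenvalues solve det(λI - A) = 0.
Characteristic polynomial: λ^2 + 0.5*λ + 0.06 = 0.
Factor: (λ + 0.3)(λ + 0.2) = 0.
Roots: -0.2, -0.3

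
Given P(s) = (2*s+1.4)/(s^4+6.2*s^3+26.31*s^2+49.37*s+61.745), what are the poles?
Set denominator = 0: s^4 + 6.2*s^3 + 26.31*s^2 + 49.37*s + 61.745 = (s^2 + 2.6*s + 5.3)(s^2 + 3.6*s + 11.65) = 0 → Poles: -1.3 + 1.9j, -1.3 - 1.9j, -1.8 + 2.9j, -1.8 - 2.9j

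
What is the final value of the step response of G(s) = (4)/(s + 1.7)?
FVT: lim_{t→∞} y(t) = lim_{s→0} s*Y(s) where Y(s) = G(s)/s.
= lim_{s→0} G(s) = G(0) = num(0)/den(0) = 4/1.7 = 2.353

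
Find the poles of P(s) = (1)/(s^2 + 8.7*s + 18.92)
Set denominator = 0: s^2 + 8.7*s + 18.92 = (s + 4.4)(s + 4.3) = 0 → Poles: -4.3, -4.4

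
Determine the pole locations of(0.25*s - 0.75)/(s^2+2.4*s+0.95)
Set denominator = 0: s^2 + 2.4*s + 0.95 = (s + 1.9)(s + 0.5) = 0 → Poles: -0.5, -1.9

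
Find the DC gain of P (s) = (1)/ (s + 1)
DC gain = P(0) = num(0)/den(0) = 1/1 = 1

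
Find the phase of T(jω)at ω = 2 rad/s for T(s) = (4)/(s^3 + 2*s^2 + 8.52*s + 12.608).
Substitute s = j*2: T(j2) = 0.179029 - 0.351221j.
∠T(j2) = atan2(Im, Re) = atan2(-0.351221, 0.179029) = -62.99°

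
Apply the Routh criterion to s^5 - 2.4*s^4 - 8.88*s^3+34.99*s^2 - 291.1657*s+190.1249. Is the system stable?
Routh array:
s^5: [1, -8.88, -291.1657]; s^4: [-2.4, 34.99, 190.1249]; s^3: [5.69917, -211.947]; s^2: [-54.2639, 190.1249]; s^1: [-191.979]; s^0: [190.1249]
First column: [1, -2.4, 5.69917, -54.2639, -191.979, 190.1249]. Sign changes = 4.
No, unstable (4 RHP root(s))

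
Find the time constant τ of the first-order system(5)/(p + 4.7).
First-order system: τ = -1/pole. Pole = -4.7. τ = -1/(-4.7) = 0.2128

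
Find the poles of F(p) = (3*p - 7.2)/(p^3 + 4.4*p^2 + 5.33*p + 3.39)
Set denominator = 0: p^3 + 4.4*p^2 + 5.33*p + 3.39 = (p + 3)(p^2 + 1.4*p + 1.13) = 0 → Poles: -0.7 + 0.8j, -0.7 - 0.8j, -3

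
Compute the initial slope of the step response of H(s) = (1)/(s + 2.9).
IVT: y'(0⁺) = lim_{s→∞} s²·Y(s) = lim_{s→∞} s·H(s).
deg(num) = 0, deg(den) = 1, relative degree = 1, so s·H(s) → (leading num)/(leading den) = 1/1 = 1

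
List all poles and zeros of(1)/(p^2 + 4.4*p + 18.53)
Set denominator = 0: p^2 + 4.4*p + 18.53 = 0 → Poles: -2.2 + 3.7j, -2.2 - 3.7j
Numerator is a nonzero constant (1) → Zeros: none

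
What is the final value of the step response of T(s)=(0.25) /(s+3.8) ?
FVT: lim_{t→∞} y(t) = lim_{s→0} s*Y(s) where Y(s) = T(s)/s.
= lim_{s→0} T(s) = T(0) = num(0)/den(0) = 0.25/3.8 = 0.06579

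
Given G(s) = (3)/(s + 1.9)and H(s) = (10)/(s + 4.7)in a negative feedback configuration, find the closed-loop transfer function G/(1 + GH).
Closed-loop T = G/(1+GH).
Numerator: G_num * H_den = 3*s + 14.1.
Denominator: G_den * H_den + G_num * H_num = (s^2 + 6.6*s + 8.93) + (30) = s^2 + 6.6*s + 38.93.
T(s) = (3*s + 14.1)/(s^2 + 6.6*s + 38.93)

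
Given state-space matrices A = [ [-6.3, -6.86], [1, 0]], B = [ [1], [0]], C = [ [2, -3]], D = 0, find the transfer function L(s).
L(s) = C(sI - A)⁻¹B + D.
Characteristic polynomial det(sI - A) = s^2 + 6.3*s + 6.86.
Numerator from C·adj(sI-A)·B + D·det(sI-A) = 2*s - 3.
L(s) = (2*s - 3)/(s^2 + 6.3*s + 6.86)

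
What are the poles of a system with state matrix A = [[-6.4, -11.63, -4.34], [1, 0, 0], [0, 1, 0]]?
Eigenvalues solve det(λI - A) = 0.
Characteristic polynomial: λ^3 + 6.4*λ^2 + 11.63*λ + 4.34 = 0.
Factor: (λ + 2.8)(λ + 3.1)(λ + 0.5) = 0.
Roots: -0.5, -2.8, -3.1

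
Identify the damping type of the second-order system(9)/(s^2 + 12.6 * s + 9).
Standard form: ωn²/(s²+2ζωn·s+ωn²) gives ωn=3, ζ=2.1.
Overdamped (ζ = 2.1 > 1)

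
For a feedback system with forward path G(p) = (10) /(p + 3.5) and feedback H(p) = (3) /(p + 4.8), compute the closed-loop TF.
Closed-loop T = G/(1+GH).
Numerator: G_num * H_den = 10*p + 48.
Denominator: G_den * H_den + G_num * H_num = (p^2 + 8.3*p + 16.8) + (30) = p^2 + 8.3*p + 46.8.
T(p) = (10*p + 48)/(p^2 + 8.3*p + 46.8)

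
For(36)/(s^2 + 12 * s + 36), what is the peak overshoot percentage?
Standard form: ωn²/(s²+2ζωn·s+ωn²) → ωn = 6, ζ = 1.
ζ ≥ 1, so the response is non-oscillatory: peak overshoot = 0%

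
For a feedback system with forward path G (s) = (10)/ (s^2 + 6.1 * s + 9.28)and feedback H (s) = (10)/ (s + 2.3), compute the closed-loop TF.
Closed-loop T = G/(1+GH).
Numerator: G_num * H_den = 10*s + 23.
Denominator: G_den * H_den + G_num * H_num = (s^3 + 8.4*s^2 + 23.31*s + 21.344) + (100) = s^3 + 8.4*s^2 + 23.31*s + 121.344.
T(s) = (10*s + 23)/(s^3 + 8.4*s^2 + 23.31*s + 121.344)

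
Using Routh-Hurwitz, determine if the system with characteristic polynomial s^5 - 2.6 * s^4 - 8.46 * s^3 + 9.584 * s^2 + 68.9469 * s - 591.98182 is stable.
Routh array:
s^5: [1, -8.46, 68.9469]; s^4: [-2.6, 9.584, -591.98182]; s^3: [-4.77385, -158.738]; s^2: [96.0384, -591.98182]; s^1: [-188.164]; s^0: [-591.98182]
First column: [1, -2.6, -4.77385, 96.0384, -188.164, -591.98182]. Sign changes = 3.
No, unstable (3 RHP root(s))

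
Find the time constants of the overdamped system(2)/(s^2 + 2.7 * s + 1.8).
Overdamped: real poles at -1.5, -1.2. τ = -1/pole → τ₁ = 0.6667, τ₂ = 0.8333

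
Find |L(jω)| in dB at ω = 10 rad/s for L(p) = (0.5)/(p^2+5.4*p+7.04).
Substitute p = j*10: L(j10) = -0.00402161 - 0.00233613j.
|L(j10)| = sqrt(Re² + Im²) = 0.004651.
20*log₁₀(0.004651) = -46.65 dB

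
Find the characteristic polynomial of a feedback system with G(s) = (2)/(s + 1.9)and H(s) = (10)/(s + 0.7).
Characteristic poly = G_den * H_den + G_num * H_num = (s^2 + 2.6*s + 1.33) + (20) = s^2 + 2.6*s + 21.33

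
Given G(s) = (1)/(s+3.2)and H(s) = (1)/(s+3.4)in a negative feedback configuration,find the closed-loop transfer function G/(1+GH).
Closed-loop T = G/(1+GH).
Numerator: G_num * H_den = s + 3.4.
Denominator: G_den * H_den + G_num * H_num = (s^2 + 6.6*s + 10.88) + (1) = s^2 + 6.6*s + 11.88.
T(s) = (s + 3.4)/(s^2 + 6.6*s + 11.88)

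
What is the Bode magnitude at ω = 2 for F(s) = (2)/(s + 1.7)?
Substitute s = j*2: F(j2) = 0.493469 - 0.580552j.
|F(j2)| = sqrt(Re² + Im²) = 0.7619.
20*log₁₀(0.7619) = -2.36 dB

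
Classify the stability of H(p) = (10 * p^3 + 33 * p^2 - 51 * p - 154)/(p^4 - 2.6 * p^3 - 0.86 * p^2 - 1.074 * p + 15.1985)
Denominator: p^4 - 2.6*p^3 - 0.86*p^2 - 1.074*p + 15.1985 = (p^2 - 4.6*p + 5.65)(p^2 + 2*p + 2.69). Poles: -1 + 1.3j, -1 - 1.3j, 2.3 + 0.6j, 2.3 - 0.6j. Unstable (2 pole(s) in RHP)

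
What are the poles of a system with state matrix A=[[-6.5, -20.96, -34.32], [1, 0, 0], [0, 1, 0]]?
Eigenvalues solve det(λI - A) = 0.
Characteristic polynomial: λ^3 + 6.5*λ^2 + 20.96*λ + 34.32 = 0.
Factor: (λ + 3.3)(λ^2 + 3.2*λ + 10.4) = 0.
Roots: -1.6 + 2.8j, -1.6 - 2.8j, -3.3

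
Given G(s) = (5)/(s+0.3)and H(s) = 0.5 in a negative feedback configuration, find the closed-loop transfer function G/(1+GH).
Closed-loop T = G/(1+GH).
Numerator: G_num * H_den = 5.
Denominator: G_den * H_den + G_num * H_num = (s + 0.3) + (2.5) = s + 2.8.
T(s) = (5)/(s + 2.8)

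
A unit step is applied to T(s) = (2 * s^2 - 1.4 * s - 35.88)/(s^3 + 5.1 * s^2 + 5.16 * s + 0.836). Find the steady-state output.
FVT: lim_{t→∞} y(t) = lim_{s→0} s*Y(s) where Y(s) = T(s)/s.
= lim_{s→0} T(s) = T(0) = num(0)/den(0) = -35.88/0.836 = -42.92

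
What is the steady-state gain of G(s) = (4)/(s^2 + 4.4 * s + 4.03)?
DC gain = G(0) = num(0)/den(0) = 4/4.03 = 0.9926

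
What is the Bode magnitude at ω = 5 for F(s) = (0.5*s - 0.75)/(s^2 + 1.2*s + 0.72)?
Substitute s = j*5: F(j5) = 0.053092 - 0.0898455j.
|F(j5)| = sqrt(Re² + Im²) = 0.1044.
20*log₁₀(0.1044) = -19.63 dB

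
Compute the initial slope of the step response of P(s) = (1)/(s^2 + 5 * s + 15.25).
IVT: y'(0⁺) = lim_{s→∞} s²·Y(s) = lim_{s→∞} s·P(s).
deg(num) = 0, deg(den) = 2, relative degree = 2 ≥ 2, so s·P(s) → 0. Initial slope = 0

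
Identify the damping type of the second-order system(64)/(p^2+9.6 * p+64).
Standard form: ωn²/(p²+2ζωn·p+ωn²) gives ωn=8, ζ=0.6.
Underdamped (ζ = 0.6 < 1)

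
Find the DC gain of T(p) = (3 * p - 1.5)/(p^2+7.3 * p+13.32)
DC gain = T(0) = num(0)/den(0) = -1.5/13.32 = -0.1126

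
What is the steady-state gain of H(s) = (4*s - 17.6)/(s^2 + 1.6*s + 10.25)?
DC gain = H(0) = num(0)/den(0) = -17.6/10.25 = -1.717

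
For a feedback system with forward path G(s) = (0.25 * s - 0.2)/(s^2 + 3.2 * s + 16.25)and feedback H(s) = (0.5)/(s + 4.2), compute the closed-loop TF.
Closed-loop T = G/(1+GH).
Numerator: G_num * H_den = 0.25*s^2 + 0.85*s - 0.84.
Denominator: G_den * H_den + G_num * H_num = (s^3 + 7.4*s^2 + 29.69*s + 68.25) + (0.125*s - 0.1) = s^3 + 7.4*s^2 + 29.815*s + 68.15.
T(s) = (0.25*s^2 + 0.85*s - 0.84)/(s^3 + 7.4*s^2 + 29.815*s + 68.15)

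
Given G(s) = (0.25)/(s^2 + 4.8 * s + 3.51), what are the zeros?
Numerator is a nonzero constant (0.25) → Zeros: none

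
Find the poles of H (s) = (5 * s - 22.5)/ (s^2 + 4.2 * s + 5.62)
Set denominator = 0: s^2 + 4.2*s + 5.62 = 0 → Poles: -2.1 + 1.1j, -2.1 - 1.1j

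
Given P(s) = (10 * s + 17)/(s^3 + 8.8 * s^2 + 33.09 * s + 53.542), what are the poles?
Set denominator = 0: s^3 + 8.8*s^2 + 33.09*s + 53.542 = (s + 3.8)(s^2 + 5*s + 14.09) = 0 → Poles: -2.5 + 2.8j, -2.5 - 2.8j, -3.8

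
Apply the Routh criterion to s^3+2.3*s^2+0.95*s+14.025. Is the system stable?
Routh array:
s^3: [1, 0.95]; s^2: [2.3, 14.025]; s^1: [-5.14783]; s^0: [14.025]
First column: [1, 2.3, -5.14783, 14.025]. Sign changes = 2.
No, unstable (2 RHP root(s))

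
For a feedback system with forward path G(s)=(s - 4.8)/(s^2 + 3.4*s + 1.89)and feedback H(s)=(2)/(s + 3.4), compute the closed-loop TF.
Closed-loop T = G/(1+GH).
Numerator: G_num * H_den = s^2 - 1.4*s - 16.32.
Denominator: G_den * H_den + G_num * H_num = (s^3 + 6.8*s^2 + 13.45*s + 6.426) + (2*s - 9.6) = s^3 + 6.8*s^2 + 15.45*s - 3.174.
T(s) = (s^2 - 1.4*s - 16.32)/(s^3 + 6.8*s^2 + 15.45*s - 3.174)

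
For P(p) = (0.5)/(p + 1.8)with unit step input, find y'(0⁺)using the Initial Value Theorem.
IVT: y'(0⁺) = lim_{p→∞} p²·Y(p) = lim_{p→∞} p·P(p).
deg(num) = 0, deg(den) = 1, relative degree = 1, so p·P(p) → (leading num)/(leading den) = 0.5/1 = 0.5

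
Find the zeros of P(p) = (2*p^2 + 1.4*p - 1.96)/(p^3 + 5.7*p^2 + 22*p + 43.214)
Set numerator = 0: 2*p^2 + 1.4*p - 1.96 = 2*(p - 0.7)(p + 1.4) = 0 → Zeros: -1.4, 0.7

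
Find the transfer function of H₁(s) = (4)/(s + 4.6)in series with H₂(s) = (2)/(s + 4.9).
Series: H = H₁ · H₂ = (n₁·n₂)/(d₁·d₂).
Num: n₁·n₂ = 8. Den: d₁·d₂ = s^2 + 9.5*s + 22.54.
H(s) = (8)/(s^2 + 9.5*s + 22.54)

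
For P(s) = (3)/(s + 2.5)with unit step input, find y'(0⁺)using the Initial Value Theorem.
IVT: y'(0⁺) = lim_{s→∞} s²·Y(s) = lim_{s→∞} s·P(s).
deg(num) = 0, deg(den) = 1, relative degree = 1, so s·P(s) → (leading num)/(leading den) = 3/1 = 3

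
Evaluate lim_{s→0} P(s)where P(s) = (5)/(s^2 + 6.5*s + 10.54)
DC gain = P(0) = num(0)/den(0) = 5/10.54 = 0.4744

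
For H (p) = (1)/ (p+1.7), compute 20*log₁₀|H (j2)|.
Substitute p = j*2: H(j2) = 0.246734 - 0.290276j.
|H(j2)| = sqrt(Re² + Im²) = 0.381.
20*log₁₀(0.381) = -8.38 dB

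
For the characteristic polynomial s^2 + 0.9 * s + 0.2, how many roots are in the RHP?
s^2 + 0.9*s + 0.2 = (s + 0.4)(s + 0.5). Poles: -0.4, -0.5. RHP poles (Re>0): 0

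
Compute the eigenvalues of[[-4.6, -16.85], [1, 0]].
Eigenvalues solve det(λI - A) = 0.
Characteristic polynomial: λ^2 + 4.6*λ + 16.85 = 0.
Roots: -2.3 + 3.4j, -2.3 - 3.4j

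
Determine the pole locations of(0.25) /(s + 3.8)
Set denominator = 0: s + 3.8 = 0 → Poles: -3.8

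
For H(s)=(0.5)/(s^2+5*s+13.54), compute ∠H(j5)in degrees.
Substitute s = j*5: H(j5) = -0.00757604 - 0.0165271j.
∠H(j5) = atan2(Im, Re) = atan2(-0.0165271, -0.00757604) = -114.63°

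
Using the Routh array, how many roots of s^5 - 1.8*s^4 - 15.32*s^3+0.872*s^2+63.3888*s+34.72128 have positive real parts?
Routh array:
s^5: [1, -15.32, 63.3888]; s^4: [-1.8, 0.872, 34.72128]; s^3: [-14.8356, 82.6784]; s^2: [-9.15938, 34.72128]; s^1: [26.4399]; s^0: [34.72128]
First column: [1, -1.8, -14.8356, -9.15938, 26.4399, 34.72128]. Sign changes = RHP roots = 2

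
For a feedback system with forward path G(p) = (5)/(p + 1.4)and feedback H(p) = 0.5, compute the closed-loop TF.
Closed-loop T = G/(1+GH).
Numerator: G_num * H_den = 5.
Denominator: G_den * H_den + G_num * H_num = (p + 1.4) + (2.5) = p + 3.9.
T(p) = (5)/(p + 3.9)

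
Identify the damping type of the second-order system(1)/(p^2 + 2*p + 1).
Standard form: ωn²/(p²+2ζωn·p+ωn²) gives ωn=1, ζ=1.
Critically damped (ζ = 1)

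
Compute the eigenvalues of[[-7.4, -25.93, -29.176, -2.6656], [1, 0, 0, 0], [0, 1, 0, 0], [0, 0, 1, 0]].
Eigenvalues solve det(λI - A) = 0.
Characteristic polynomial: λ^4 + 7.4*λ^3 + 25.93*λ^2 + 29.176*λ + 2.6656 = 0.
Factor: (λ + 1.7)(λ + 0.1)(λ^2 + 5.6*λ + 15.68) = 0.
Roots: -0.1, -1.7, -2.8 + 2.8j, -2.8 - 2.8j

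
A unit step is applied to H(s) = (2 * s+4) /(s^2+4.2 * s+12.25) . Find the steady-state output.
FVT: lim_{t→∞} y(t) = lim_{s→0} s*Y(s) where Y(s) = H(s)/s.
= lim_{s→0} H(s) = H(0) = num(0)/den(0) = 4/12.25 = 0.3265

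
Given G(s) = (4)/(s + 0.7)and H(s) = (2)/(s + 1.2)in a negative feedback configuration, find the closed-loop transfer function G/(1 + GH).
Closed-loop T = G/(1+GH).
Numerator: G_num * H_den = 4*s + 4.8.
Denominator: G_den * H_den + G_num * H_num = (s^2 + 1.9*s + 0.84) + (8) = s^2 + 1.9*s + 8.84.
T(s) = (4*s + 4.8)/(s^2 + 1.9*s + 8.84)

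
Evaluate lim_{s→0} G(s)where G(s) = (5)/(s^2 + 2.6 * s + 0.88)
DC gain = G(0) = num(0)/den(0) = 5/0.88 = 5.682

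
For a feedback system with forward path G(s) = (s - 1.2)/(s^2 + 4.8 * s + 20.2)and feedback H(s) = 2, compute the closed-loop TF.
Closed-loop T = G/(1+GH).
Numerator: G_num * H_den = s - 1.2.
Denominator: G_den * H_den + G_num * H_num = (s^2 + 4.8*s + 20.2) + (2*s - 2.4) = s^2 + 6.8*s + 17.8.
T(s) = (s - 1.2)/(s^2 + 6.8*s + 17.8)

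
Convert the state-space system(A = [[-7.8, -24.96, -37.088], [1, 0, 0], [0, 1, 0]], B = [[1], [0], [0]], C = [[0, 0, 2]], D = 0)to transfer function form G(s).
G(s) = C(sI - A)⁻¹B + D.
Characteristic polynomial det(sI - A) = s^3 + 7.8*s^2 + 24.96*s + 37.088.
Numerator from C·adj(sI-A)·B + D·det(sI-A) = 2.
G(s) = (2)/(s^3 + 7.8*s^2 + 24.96*s + 37.088)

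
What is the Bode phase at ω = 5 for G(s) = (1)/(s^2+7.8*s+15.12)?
Substitute s = j*5: G(j5) = -0.00610399 - 0.0240947j.
∠G(j5) = atan2(Im, Re) = atan2(-0.0240947, -0.00610399) = -104.22°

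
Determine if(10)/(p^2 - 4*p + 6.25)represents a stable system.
Denominator: p^2 - 4*p + 6.25. Poles: 2 + 1.5j, 2 - 1.5j. All Re(p)<0: No (unstable)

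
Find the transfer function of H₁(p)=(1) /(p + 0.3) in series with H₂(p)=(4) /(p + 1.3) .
Series: H = H₁ · H₂ = (n₁·n₂)/(d₁·d₂).
Num: n₁·n₂ = 4. Den: d₁·d₂ = p^2 + 1.6*p + 0.39.
H(p) = (4)/(p^2 + 1.6*p + 0.39)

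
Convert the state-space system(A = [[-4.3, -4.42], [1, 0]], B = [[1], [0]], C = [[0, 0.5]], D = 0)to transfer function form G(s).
G(s) = C(sI - A)⁻¹B + D.
Characteristic polynomial det(sI - A) = s^2 + 4.3*s + 4.42.
Numerator from C·adj(sI-A)·B + D·det(sI-A) = 0.5.
G(s) = (0.5)/(s^2 + 4.3*s + 4.42)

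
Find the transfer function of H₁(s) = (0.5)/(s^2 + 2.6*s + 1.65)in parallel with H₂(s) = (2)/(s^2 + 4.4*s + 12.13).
Parallel: H = H₁ + H₂ = (n₁·d₂ + n₂·d₁)/(d₁·d₂).
n₁·d₂ = 0.5*s^2 + 2.2*s + 6.065. n₂·d₁ = 2*s^2 + 5.2*s + 3.3. Sum = 2.5*s^2 + 7.4*s + 9.365. d₁·d₂ = s^4 + 7*s^3 + 25.22*s^2 + 38.798*s + 20.0145.
H(s) = (2.5*s^2 + 7.4*s + 9.365)/(s^4 + 7*s^3 + 25.22*s^2 + 38.798*s + 20.0145)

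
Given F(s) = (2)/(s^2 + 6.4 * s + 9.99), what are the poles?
Set denominator = 0: s^2 + 6.4*s + 9.99 = (s + 3.7)(s + 2.7) = 0 → Poles: -2.7, -3.7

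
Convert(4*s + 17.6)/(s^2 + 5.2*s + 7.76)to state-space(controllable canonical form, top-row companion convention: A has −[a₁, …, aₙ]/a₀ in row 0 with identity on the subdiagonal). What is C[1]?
Reachable canonical form: C = numerator coefficients (right-aligned, zero-padded to length n).
num = 4*s + 17.6, C = [[4, 17.6]].
C[1] = 17.6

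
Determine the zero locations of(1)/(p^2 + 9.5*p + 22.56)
Numerator is a nonzero constant (1) → Zeros: none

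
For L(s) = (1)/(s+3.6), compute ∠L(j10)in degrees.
Substitute s = j*10: L(j10) = 0.0318697 - 0.0885269j.
∠L(j10) = atan2(Im, Re) = atan2(-0.0885269, 0.0318697) = -70.20°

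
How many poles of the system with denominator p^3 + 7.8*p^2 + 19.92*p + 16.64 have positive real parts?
p^3 + 7.8*p^2 + 19.92*p + 16.64 = (p + 2)(p + 3.2)(p + 2.6). Poles: -2, -2.6, -3.2. RHP poles (Re>0): 0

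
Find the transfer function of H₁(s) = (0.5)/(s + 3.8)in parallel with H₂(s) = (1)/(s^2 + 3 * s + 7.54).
Parallel: H = H₁ + H₂ = (n₁·d₂ + n₂·d₁)/(d₁·d₂).
n₁·d₂ = 0.5*s^2 + 1.5*s + 3.77. n₂·d₁ = s + 3.8. Sum = 0.5*s^2 + 2.5*s + 7.57. d₁·d₂ = s^3 + 6.8*s^2 + 18.94*s + 28.652.
H(s) = (0.5*s^2 + 2.5*s + 7.57)/(s^3 + 6.8*s^2 + 18.94*s + 28.652)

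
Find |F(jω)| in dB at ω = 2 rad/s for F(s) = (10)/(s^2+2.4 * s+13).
Substitute s = j*2: F(j2) = 0.865052 - 0.461361j.
|F(j2)| = sqrt(Re² + Im²) = 0.9804.
20*log₁₀(0.9804) = -0.17 dB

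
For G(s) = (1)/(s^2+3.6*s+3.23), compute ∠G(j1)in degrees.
Substitute s = j*1: G(j1) = 0.124352 - 0.200748j.
∠G(j1) = atan2(Im, Re) = atan2(-0.200748, 0.124352) = -58.22°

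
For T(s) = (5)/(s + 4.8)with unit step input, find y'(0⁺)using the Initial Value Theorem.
IVT: y'(0⁺) = lim_{s→∞} s²·Y(s) = lim_{s→∞} s·T(s).
deg(num) = 0, deg(den) = 1, relative degree = 1, so s·T(s) → (leading num)/(leading den) = 5/1 = 5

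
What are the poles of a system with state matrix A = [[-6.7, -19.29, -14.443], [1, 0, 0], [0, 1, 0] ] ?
Eigenvalues solve det(λI - A) = 0.
Characteristic polynomial: λ^3 + 6.7*λ^2 + 19.29*λ + 14.443 = 0.
Factor: (λ + 1.1)(λ^2 + 5.6*λ + 13.13) = 0.
Roots: -1.1, -2.8 + 2.3j, -2.8 - 2.3j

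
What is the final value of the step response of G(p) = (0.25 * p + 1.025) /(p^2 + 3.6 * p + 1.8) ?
FVT: lim_{t→∞} y(t) = lim_{p→0} p*Y(p) where Y(p) = G(p)/p.
= lim_{p→0} G(p) = G(0) = num(0)/den(0) = 1.025/1.8 = 0.5694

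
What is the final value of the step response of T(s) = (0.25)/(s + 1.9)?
FVT: lim_{t→∞} y(t) = lim_{s→0} s*Y(s) where Y(s) = T(s)/s.
= lim_{s→0} T(s) = T(0) = num(0)/den(0) = 0.25/1.9 = 0.1316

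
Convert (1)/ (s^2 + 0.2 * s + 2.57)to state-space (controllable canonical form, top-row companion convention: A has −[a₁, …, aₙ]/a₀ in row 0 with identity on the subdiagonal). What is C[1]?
Reachable canonical form: C = numerator coefficients (right-aligned, zero-padded to length n).
num = 1, C = [[0, 1]].
C[1] = 1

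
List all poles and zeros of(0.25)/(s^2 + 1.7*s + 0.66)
Set denominator = 0: s^2 + 1.7*s + 0.66 = (s + 1.1)(s + 0.6) = 0 → Poles: -0.6, -1.1
Numerator is a nonzero constant (0.25) → Zeros: none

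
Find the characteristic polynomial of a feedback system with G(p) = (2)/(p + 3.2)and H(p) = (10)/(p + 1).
Characteristic poly = G_den * H_den + G_num * H_num = (p^2 + 4.2*p + 3.2) + (20) = p^2 + 4.2*p + 23.2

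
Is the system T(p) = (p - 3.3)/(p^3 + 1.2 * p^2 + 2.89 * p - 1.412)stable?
Denominator: p^3 + 1.2*p^2 + 2.89*p - 1.412 = (p - 0.4)(p^2 + 1.6*p + 3.53). Poles: -0.8 + 1.7j, -0.8 - 1.7j, 0.4. All Re(p)<0: No (unstable)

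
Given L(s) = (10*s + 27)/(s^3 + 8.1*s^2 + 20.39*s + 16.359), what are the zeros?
Set numerator = 0: 10*s + 27 = 0 → Zeros: -2.7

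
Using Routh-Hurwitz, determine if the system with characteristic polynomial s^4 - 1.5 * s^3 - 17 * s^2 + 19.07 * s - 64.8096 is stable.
Routh array:
s^4: [1, -17, -64.8096]; s^3: [-1.5, 19.07]; s^2: [-4.28667, -64.8096]; s^1: [41.7483]; s^0: [-64.8096]
First column: [1, -1.5, -4.28667, 41.7483, -64.8096]. Sign changes = 3.
No, unstable (3 RHP root(s))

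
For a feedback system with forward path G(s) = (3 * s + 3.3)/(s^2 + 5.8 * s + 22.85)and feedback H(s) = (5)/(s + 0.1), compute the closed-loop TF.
Closed-loop T = G/(1+GH).
Numerator: G_num * H_den = 3*s^2 + 3.6*s + 0.33.
Denominator: G_den * H_den + G_num * H_num = (s^3 + 5.9*s^2 + 23.43*s + 2.285) + (15*s + 16.5) = s^3 + 5.9*s^2 + 38.43*s + 18.785.
T(s) = (3*s^2 + 3.6*s + 0.33)/(s^3 + 5.9*s^2 + 38.43*s + 18.785)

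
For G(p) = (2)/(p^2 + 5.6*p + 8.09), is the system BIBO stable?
Denominator: p^2 + 5.6*p + 8.09. Poles: -2.8 + 0.5j, -2.8 - 0.5j. All Re(p)<0: Yes (stable)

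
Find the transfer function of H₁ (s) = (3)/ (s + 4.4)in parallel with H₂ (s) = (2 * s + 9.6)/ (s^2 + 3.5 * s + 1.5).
Parallel: H = H₁ + H₂ = (n₁·d₂ + n₂·d₁)/(d₁·d₂).
n₁·d₂ = 3*s^2 + 10.5*s + 4.5. n₂·d₁ = 2*s^2 + 18.4*s + 42.24. Sum = 5*s^2 + 28.9*s + 46.74. d₁·d₂ = s^3 + 7.9*s^2 + 16.9*s + 6.6.
H(s) = (5*s^2 + 28.9*s + 46.74)/(s^3 + 7.9*s^2 + 16.9*s + 6.6)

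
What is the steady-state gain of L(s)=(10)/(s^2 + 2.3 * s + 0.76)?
DC gain = L(0) = num(0)/den(0) = 10/0.76 = 13.16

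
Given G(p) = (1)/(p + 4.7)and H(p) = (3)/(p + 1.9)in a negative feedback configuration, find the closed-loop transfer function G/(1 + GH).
Closed-loop T = G/(1+GH).
Numerator: G_num * H_den = p + 1.9.
Denominator: G_den * H_den + G_num * H_num = (p^2 + 6.6*p + 8.93) + (3) = p^2 + 6.6*p + 11.93.
T(p) = (p + 1.9)/(p^2 + 6.6*p + 11.93)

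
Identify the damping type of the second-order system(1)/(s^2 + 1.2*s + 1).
Standard form: ωn²/(s²+2ζωn·s+ωn²) gives ωn=1, ζ=0.6.
Underdamped (ζ = 0.6 < 1)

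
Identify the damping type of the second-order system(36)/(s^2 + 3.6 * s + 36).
Standard form: ωn²/(s²+2ζωn·s+ωn²) gives ωn=6, ζ=0.3.
Underdamped (ζ = 0.3 < 1)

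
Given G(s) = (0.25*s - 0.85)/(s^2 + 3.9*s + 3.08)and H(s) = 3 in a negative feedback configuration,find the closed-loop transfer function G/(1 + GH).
Closed-loop T = G/(1+GH).
Numerator: G_num * H_den = 0.25*s - 0.85.
Denominator: G_den * H_den + G_num * H_num = (s^2 + 3.9*s + 3.08) + (0.75*s - 2.55) = s^2 + 4.65*s + 0.53.
T(s) = (0.25*s - 0.85)/(s^2 + 4.65*s + 0.53)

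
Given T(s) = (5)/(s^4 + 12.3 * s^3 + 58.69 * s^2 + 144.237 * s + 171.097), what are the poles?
Set denominator = 0: s^4 + 12.3*s^3 + 58.69*s^2 + 144.237*s + 171.097 = (s + 4.6)(s + 4.3)(s^2 + 3.4*s + 8.65) = 0 → Poles: -1.7 + 2.4j, -1.7 - 2.4j, -4.3, -4.6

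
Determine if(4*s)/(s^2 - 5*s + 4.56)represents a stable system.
Denominator: s^2 - 5*s + 4.56 = (s - 1.2)(s - 3.8). Poles: 1.2, 3.8. All Re(p)<0: No (unstable)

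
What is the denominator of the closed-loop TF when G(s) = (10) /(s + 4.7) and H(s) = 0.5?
Characteristic poly = G_den * H_den + G_num * H_num = (s + 4.7) + (5) = s + 9.7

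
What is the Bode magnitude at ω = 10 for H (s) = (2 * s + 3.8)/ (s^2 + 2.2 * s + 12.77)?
Substitute s = j*10: H(j10) = 0.0134097 - 0.225897j.
|H(j10)| = sqrt(Re² + Im²) = 0.2263.
20*log₁₀(0.2263) = -12.91 dB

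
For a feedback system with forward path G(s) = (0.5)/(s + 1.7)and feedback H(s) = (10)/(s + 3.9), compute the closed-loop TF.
Closed-loop T = G/(1+GH).
Numerator: G_num * H_den = 0.5*s + 1.95.
Denominator: G_den * H_den + G_num * H_num = (s^2 + 5.6*s + 6.63) + (5) = s^2 + 5.6*s + 11.63.
T(s) = (0.5*s + 1.95)/(s^2 + 5.6*s + 11.63)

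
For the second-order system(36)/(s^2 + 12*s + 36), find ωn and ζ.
Standard form: ωn²/(s²+2ζωn·s+ωn²).
const=36=ωn² → ωn=6, s coeff=12=2ζωn → ζ=1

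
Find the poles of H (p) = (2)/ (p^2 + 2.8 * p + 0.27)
Set denominator = 0: p^2 + 2.8*p + 0.27 = (p + 2.7)(p + 0.1) = 0 → Poles: -0.1, -2.7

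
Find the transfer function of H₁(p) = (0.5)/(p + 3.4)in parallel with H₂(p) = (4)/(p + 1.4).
Parallel: H = H₁ + H₂ = (n₁·d₂ + n₂·d₁)/(d₁·d₂).
n₁·d₂ = 0.5*p + 0.7. n₂·d₁ = 4*p + 13.6. Sum = 4.5*p + 14.3. d₁·d₂ = p^2 + 4.8*p + 4.76.
H(p) = (4.5*p + 14.3)/(p^2 + 4.8*p + 4.76)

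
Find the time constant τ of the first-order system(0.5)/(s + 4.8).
First-order system: τ = -1/pole. Pole = -4.8. τ = -1/(-4.8) = 0.2083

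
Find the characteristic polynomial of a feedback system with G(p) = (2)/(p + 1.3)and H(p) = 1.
Characteristic poly = G_den * H_den + G_num * H_num = (p + 1.3) + (2) = p + 3.3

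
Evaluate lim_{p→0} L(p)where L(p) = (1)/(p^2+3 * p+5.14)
DC gain = L(0) = num(0)/den(0) = 1/5.14 = 0.1946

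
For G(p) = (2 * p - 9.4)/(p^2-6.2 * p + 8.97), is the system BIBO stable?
Denominator: p^2 - 6.2*p + 8.97 = (p - 2.3)(p - 3.9). Poles: 2.3, 3.9. All Re(p)<0: No (unstable)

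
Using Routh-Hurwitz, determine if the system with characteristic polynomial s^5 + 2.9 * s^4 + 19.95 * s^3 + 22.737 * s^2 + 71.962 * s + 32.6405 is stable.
Routh array:
s^5: [1, 19.95, 71.962]; s^4: [2.9, 22.737, 32.6405]; s^3: [12.1097, 60.7067]; s^2: [8.19907, 32.6405]; s^1: [12.4981]; s^0: [32.6405]
First column: [1, 2.9, 12.1097, 8.19907, 12.4981, 32.6405]. Sign changes = 0.
Yes, stable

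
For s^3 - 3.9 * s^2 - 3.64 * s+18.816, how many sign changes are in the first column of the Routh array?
Routh array:
s^3: [1, -3.64]; s^2: [-3.9, 18.816]; s^1: [1.18462]; s^0: [18.816]
First column: [1, -3.9, 1.18462, 18.816]. Sign changes = 2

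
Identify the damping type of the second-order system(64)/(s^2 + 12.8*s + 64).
Standard form: ωn²/(s²+2ζωn·s+ωn²) gives ωn=8, ζ=0.8.
Underdamped (ζ = 0.8 < 1)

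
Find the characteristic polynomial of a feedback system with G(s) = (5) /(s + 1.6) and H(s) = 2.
Characteristic poly = G_den * H_den + G_num * H_num = (s + 1.6) + (10) = s + 11.6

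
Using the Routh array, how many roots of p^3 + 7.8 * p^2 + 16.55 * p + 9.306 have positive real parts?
Routh array:
p^3: [1, 16.55]; p^2: [7.8, 9.306]; p^1: [15.3569]; p^0: [9.306]
First column: [1, 7.8, 15.3569, 9.306]. Sign changes = RHP roots = 0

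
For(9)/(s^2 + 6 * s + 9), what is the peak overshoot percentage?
Standard form: ωn²/(s²+2ζωn·s+ωn²) → ωn = 3, ζ = 1.
ζ ≥ 1, so the response is non-oscillatory: peak overshoot = 0%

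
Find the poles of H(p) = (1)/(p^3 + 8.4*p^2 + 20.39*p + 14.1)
Set denominator = 0: p^3 + 8.4*p^2 + 20.39*p + 14.1 = (p + 4.7)(p + 2.5)(p + 1.2) = 0 → Poles: -1.2, -2.5, -4.7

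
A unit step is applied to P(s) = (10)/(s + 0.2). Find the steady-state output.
FVT: lim_{t→∞} y(t) = lim_{s→0} s*Y(s) where Y(s) = P(s)/s.
= lim_{s→0} P(s) = P(0) = num(0)/den(0) = 10/0.2 = 50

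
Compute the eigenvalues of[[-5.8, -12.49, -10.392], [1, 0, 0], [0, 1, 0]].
Eigenvalues solve det(λI - A) = 0.
Characteristic polynomial: λ^3 + 5.8*λ^2 + 12.49*λ + 10.392 = 0.
Factor: (λ + 2.4)(λ^2 + 3.4*λ + 4.33) = 0.
Roots: -1.7 + 1.2j, -1.7 - 1.2j, -2.4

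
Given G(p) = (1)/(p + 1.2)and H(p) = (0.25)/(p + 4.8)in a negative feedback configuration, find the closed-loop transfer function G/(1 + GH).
Closed-loop T = G/(1+GH).
Numerator: G_num * H_den = p + 4.8.
Denominator: G_den * H_den + G_num * H_num = (p^2 + 6*p + 5.76) + (0.25) = p^2 + 6*p + 6.01.
T(p) = (p + 4.8)/(p^2 + 6*p + 6.01)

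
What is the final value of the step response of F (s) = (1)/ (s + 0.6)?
FVT: lim_{t→∞} y(t) = lim_{s→0} s*Y(s) where Y(s) = F(s)/s.
= lim_{s→0} F(s) = F(0) = num(0)/den(0) = 1/0.6 = 1.667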